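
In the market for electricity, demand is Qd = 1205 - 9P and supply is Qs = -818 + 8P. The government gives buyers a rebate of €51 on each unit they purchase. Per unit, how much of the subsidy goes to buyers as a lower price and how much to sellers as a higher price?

Buyers gain €24 per unit; sellers gain €27 per unit

Pre-subsidy: 1205 - 9P = -818 + 8P gives P* = 119, Q* = 134.
With the rebate, buyers effectively pay Pb = Ps − 51, where Ps is the price sellers receive.
Demand in terms of Ps becomes Qd = 1205 − 9(Ps − 51) = 1664 - 9Ps. Setting this equal to supply: 1664 - 9Ps = -818 + 8Ps, so Ps = 146.
Buyers pay Pb = 146 − 51 = 95; Q' = -818 + 8·146 = 350.
Buyers' price falls by P* − Pb = 119 − 95 = 24; sellers' price rises by Ps − P* = 146 − 119 = 27.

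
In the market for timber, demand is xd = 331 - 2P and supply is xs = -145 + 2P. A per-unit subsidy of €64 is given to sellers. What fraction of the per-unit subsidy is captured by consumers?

Consumer share = 0.5

Pre-subsidy: 331 - 2P = -145 + 2P gives P* = 119, x* = 93.
With the subsidy, sellers receive Ps = Pb + 64 for each unit, where Pb is the price buyers pay.
Supply in terms of Pb becomes xs = -145 + 2(Pb + 64) = -17 + 2Pb. Setting this equal to demand: 331 - 2Pb = -17 + 2Pb, so Pb = 87.
Sellers receive Ps = 87 + 64 = 151; x' = 331 − 2·87 = 157.
Buyers' price falls by P* − Pb = 119 − 87 = 32; sellers' price rises by Ps − P* = 151 − 119 = 32.
So consumers capture 32/64 = 0.5 of each unit of subsidy.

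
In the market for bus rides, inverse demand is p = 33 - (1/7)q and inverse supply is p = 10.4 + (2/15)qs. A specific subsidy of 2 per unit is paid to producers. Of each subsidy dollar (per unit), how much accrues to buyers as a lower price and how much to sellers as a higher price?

Buyers gain 30/29 per unit; sellers gain 28/29 per unit

Pre-subsidy: 33 - (1/7)q = 10.4 + (2/15)q gives q* = 2373/29 and p* = 618/29.
With the subsidy, sellers receive ps = pb + 2 for each unit, where pb is the price buyers pay.
On the curves, pb = 33 - (1/7)q and ps = 10.4 + (2/15)q; the wedge ps − pb = 2 gives 10.4 + (2/15)q − (33 - (1/7)q) = 2, so q' = 2583/29.
Then pb = 33 − (1/7)·(2583/29) = 588/29 and ps = 10.4 + (2/15)·(2583/29) = 646/29.
Buyers' price falls by p* − pb = 618/29 − 588/29 = 30/29; sellers' price rises by ps − p* = 646/29 − 618/29 = 28/29.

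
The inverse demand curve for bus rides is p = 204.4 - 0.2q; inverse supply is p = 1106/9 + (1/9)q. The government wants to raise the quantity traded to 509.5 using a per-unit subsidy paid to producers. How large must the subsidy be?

Required subsidy s = 77 per unit

At q = 509.5, from the demand curve buyers pay pb = 204.4 − 0.2·509.5 = 102.5; from the supply curve sellers need ps = 1106/9 + (1/9)·509.5 = 179.5.
The subsidy must fill the gap: s = ps − pb = 179.5 − 102.5 = 77.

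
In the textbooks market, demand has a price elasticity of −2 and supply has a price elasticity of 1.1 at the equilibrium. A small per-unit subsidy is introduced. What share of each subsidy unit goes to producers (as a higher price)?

Producer share = 20/31

For a small subsidy around the equilibrium, the benefit split depends on the relative slopes, which at a point are proportional to the elasticities.
Buyer share = εs/(εs + |εd|) = 1.1/(1.1 + 2) = 11/31; seller share = |εd|/(εs + |εd|) = 20/31.
So producers capture 20/31 of the subsidy.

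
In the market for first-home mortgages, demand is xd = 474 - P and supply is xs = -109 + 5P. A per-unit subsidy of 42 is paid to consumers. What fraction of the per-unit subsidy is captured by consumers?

Pre-subsidy: 474 - P = -109 + 5P gives P* = 583/6, x* = 2261/6.
With the rebate, buyers effectively pay Pb = Ps − 42, where Ps is the price sellers receive.
Demand in terms of Ps becomes xd = 474 − 1(Ps − 42) = 516 - Ps. Setting this equal to supply: 516 - Ps = -109 + 5Ps, so Ps = 625/6.
Buyers pay Pb = 625/6 − 42 = 373/6; x' = -109 + 5·(625/6) = 2471/6.
Buyers' price falls by P* − Pb = 583/6 − 373/6 = 35; sellers' price rises by Ps − P* = 625/6 − 583/6 = 7.
So consumers capture 35/42 = 5/6 of each unit of subsidy.

Consumer share = 5/6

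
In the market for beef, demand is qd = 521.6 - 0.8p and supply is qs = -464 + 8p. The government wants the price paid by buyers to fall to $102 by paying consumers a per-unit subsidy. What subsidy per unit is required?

At a buyer price of 102, quantity demanded is 521.6 − 0.8·102 = 440.
Sellers supply 440 only when they receive ps with -464 + 8·ps = 440, i.e. ps = 113.
s = ps − pb = 113 − 102 = 11.

Required subsidy s = $11 per unit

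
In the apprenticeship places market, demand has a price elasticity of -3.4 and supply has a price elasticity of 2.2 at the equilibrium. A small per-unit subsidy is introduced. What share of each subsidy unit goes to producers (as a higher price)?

For a small subsidy around the equilibrium, the benefit split depends on the relative slopes, which at a point are proportional to the elasticities.
Buyer share = εs/(εs + |εd|) = 2.2/(2.2 + 3.4) = 11/28; seller share = |εd|/(εs + |εd|) = 17/28.
So producers capture 17/28 of the subsidy.

Producer share = 17/28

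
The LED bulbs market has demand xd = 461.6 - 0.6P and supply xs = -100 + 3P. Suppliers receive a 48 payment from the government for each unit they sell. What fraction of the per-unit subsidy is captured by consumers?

Pre-subsidy: 461.6 - 0.6P = -100 + 3P gives P* = 156, x* = 368.
With the subsidy, sellers receive Ps = Pb + 48 for each unit, where Pb is the price buyers pay.
Supply in terms of Pb becomes xs = -100 + 3(Pb + 48) = 44 + 3Pb. Setting this equal to demand: 461.6 - 0.6Pb = 44 + 3Pb, so Pb = 116.
Sellers receive Ps = 116 + 48 = 164; x' = 461.6 − 0.6·116 = 392.
Buyers' price falls by P* − Pb = 156 − 116 = 40; sellers' price rises by Ps − P* = 164 − 156 = 8.
So consumers capture 40/48 = 5/6 of each unit of subsidy.

Consumer share = 5/6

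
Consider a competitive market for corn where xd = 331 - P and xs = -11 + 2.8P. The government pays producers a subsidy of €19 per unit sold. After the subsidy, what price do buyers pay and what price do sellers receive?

Buyers pay €76; sellers receive €95

Pre-subsidy: 331 - P = -11 + 2.8P gives P* = 90, x* = 241.
With the subsidy, sellers receive Ps = Pb + 19 for each unit, where Pb is the price buyers pay.
Supply in terms of Pb becomes xs = -11 + 2.8(Pb + 19) = 42.2 + 2.8Pb. Setting this equal to demand: 331 - Pb = 42.2 + 2.8Pb, so Pb = 76.
Sellers receive Ps = 76 + 19 = 95; x' = 331 − 1·76 = 255.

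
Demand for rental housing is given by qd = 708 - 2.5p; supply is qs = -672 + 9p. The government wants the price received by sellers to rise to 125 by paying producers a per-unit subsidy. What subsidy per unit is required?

Required subsidy s = 23 per unit

At a seller price of 125, quantity supplied is -672 + 9·125 = 453.
Buyers absorb 453 only when they pay pb with 708 − 2.5·pb = 453, i.e. pb = 102.
s = ps − pb = 125 − 102 = 23.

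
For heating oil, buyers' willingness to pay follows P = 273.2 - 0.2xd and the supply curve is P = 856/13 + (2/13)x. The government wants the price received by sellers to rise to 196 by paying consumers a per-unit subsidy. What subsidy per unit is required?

Required subsidy s = 92 per unit

At a seller price of 196, quantity supplied is -428 + 6.5·196 = 846.
Buyers absorb 846 only when they pay Pb = 273.2 − 0.2·846 = 104.
s = Ps − Pb = 196 − 104 = 92.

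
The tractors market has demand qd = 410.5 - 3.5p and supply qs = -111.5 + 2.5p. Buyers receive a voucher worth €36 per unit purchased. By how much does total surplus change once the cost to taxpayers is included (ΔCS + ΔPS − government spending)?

Net change in total surplus = -€945

Pre-subsidy: 410.5 - 3.5p = -111.5 + 2.5p gives p* = 87, q* = 106.
With the rebate, buyers effectively pay pb = ps − 36, where ps is the price sellers receive.
Demand in terms of ps becomes qd = 410.5 − 3.5(ps − 36) = 536.5 - 3.5ps. Setting this equal to supply: 536.5 - 3.5ps = -111.5 + 2.5ps, so ps = 108.
Buyers pay pb = 108 − 36 = 72; q' = -111.5 + 2.5·108 = 158.5.
ΔCS = ½(106 + 158.5)(87 − 72) = 1983.75; ΔPS = ½(106 + 158.5)(108 − 87) = 2777.25.
Government spending = 36 × 158.5 = 5706.
Net change = 1983.75 + 2777.25 − 5706 = -945. The loss equals the DWL triangle ½·36·52.5.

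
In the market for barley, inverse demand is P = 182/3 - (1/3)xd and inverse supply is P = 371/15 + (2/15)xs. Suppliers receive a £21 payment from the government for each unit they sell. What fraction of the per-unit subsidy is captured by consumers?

Consumer share = 5/7

Pre-subsidy: 182/3 - (1/3)x = 371/15 + (2/15)x gives x* = 77 and P* = 35.
With the subsidy, sellers receive Ps = Pb + 21 for each unit, where Pb is the price buyers pay.
On the curves, Pb = 182/3 - (1/3)x and Ps = 371/15 + (2/15)x; the wedge Ps − Pb = 21 gives 371/15 + (2/15)x − (182/3 - (1/3)x) = 21, so x' = 122.
Then Pb = 182/3 − (1/3)·122 = 20 and Ps = 371/15 + (2/15)·122 = 41.
Buyers' price falls by P* − Pb = 35 − 20 = 15; sellers' price rises by Ps − P* = 41 − 35 = 6.
So consumers capture 15/21 = 5/7 of each unit of subsidy.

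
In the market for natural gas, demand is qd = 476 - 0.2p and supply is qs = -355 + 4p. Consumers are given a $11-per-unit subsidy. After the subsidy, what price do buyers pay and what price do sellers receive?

Buyers pay 3935/21; sellers receive 4166/21

Pre-subsidy: 476 - 0.2p = -355 + 4p gives p* = 1385/7, q* = 3055/7.
With the rebate, buyers effectively pay pb = ps − 11, where ps is the price sellers receive.
Demand in terms of ps becomes qd = 476 − 0.2(ps − 11) = 478.2 - 0.2ps. Setting this equal to supply: 478.2 - 0.2ps = -355 + 4ps, so ps = 4166/21.
Buyers pay pb = 4166/21 − 11 = 3935/21; q' = -355 + 4·(4166/21) = 9209/21.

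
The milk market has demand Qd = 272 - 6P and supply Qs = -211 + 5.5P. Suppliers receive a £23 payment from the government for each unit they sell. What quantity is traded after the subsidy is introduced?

Pre-subsidy: 272 - 6P = -211 + 5.5P gives P* = 42, Q* = 20.
With the subsidy, sellers receive Ps = Pb + 23 for each unit, where Pb is the price buyers pay.
Supply in terms of Pb becomes Qs = -211 + 5.5(Pb + 23) = -84.5 + 5.5Pb. Setting this equal to demand: 272 - 6Pb = -84.5 + 5.5Pb, so Pb = 31.
Sellers receive Ps = 31 + 23 = 54; Q' = 272 − 6·31 = 86.

Q' = 86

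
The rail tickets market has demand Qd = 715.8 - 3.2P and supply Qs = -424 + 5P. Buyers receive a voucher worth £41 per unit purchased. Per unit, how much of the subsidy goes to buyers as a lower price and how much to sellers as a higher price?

Buyers gain £25 per unit; sellers gain £16 per unit

Pre-subsidy: 715.8 - 3.2P = -424 + 5P gives P* = 139, Q* = 271.
With the rebate, buyers effectively pay Pb = Ps − 41, where Ps is the price sellers receive.
Demand in terms of Ps becomes Qd = 715.8 − 3.2(Ps − 41) = 847 - 3.2Ps. Setting this equal to supply: 847 - 3.2Ps = -424 + 5Ps, so Ps = 155.
Buyers pay Pb = 155 − 41 = 114; Q' = -424 + 5·155 = 351.
Buyers' price falls by P* − Pb = 139 − 114 = 25; sellers' price rises by Ps − P* = 155 − 139 = 16.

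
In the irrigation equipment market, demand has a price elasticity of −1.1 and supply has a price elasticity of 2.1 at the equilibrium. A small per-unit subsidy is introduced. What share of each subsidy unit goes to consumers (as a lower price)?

Consumer share = 0.65625

For a small subsidy around the equilibrium, the benefit split depends on the relative slopes, which at a point are proportional to the elasticities.
Buyer share = εs/(εs + |εd|) = 2.1/(2.1 + 1.1) = 0.65625; seller share = |εd|/(εs + |εd|) = 0.34375.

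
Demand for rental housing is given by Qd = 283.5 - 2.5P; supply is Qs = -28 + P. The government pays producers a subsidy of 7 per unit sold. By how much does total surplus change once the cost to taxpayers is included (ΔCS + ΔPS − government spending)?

Net change in total surplus = -17.5

Pre-subsidy: 283.5 - 2.5P = -28 + P gives P* = 89, Q* = 61.
With the subsidy, sellers receive Ps = Pb + 7 for each unit, where Pb is the price buyers pay.
Supply in terms of Pb becomes Qs = -28 + 1(Pb + 7) = -21 + Pb. Setting this equal to demand: 283.5 - 2.5Pb = -21 + Pb, so Pb = 87.
Sellers receive Ps = 87 + 7 = 94; Q' = 283.5 − 2.5·87 = 66.
ΔCS = ½(61 + 66)(89 − 87) = 127; ΔPS = ½(61 + 66)(94 − 89) = 317.5.
Government spending = 7 × 66 = 462.
Net change = 127 + 317.5 − 462 = -17.5. The loss equals the DWL triangle ½·7·5.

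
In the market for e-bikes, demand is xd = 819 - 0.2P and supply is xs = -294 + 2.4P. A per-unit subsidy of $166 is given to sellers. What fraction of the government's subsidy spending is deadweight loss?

DWL / government spending = 166/8277

Pre-subsidy: 819 - 0.2P = -294 + 2.4P gives P* = 5565/13, x* = 9534/13.
With the subsidy, sellers receive Ps = Pb + 166 for each unit, where Pb is the price buyers pay.
Supply in terms of Pb becomes xs = -294 + 2.4(Pb + 166) = 104.4 + 2.4Pb. Setting this equal to demand: 819 - 0.2Pb = 104.4 + 2.4Pb, so Pb = 3573/13.
Sellers receive Ps = 3573/13 + 166 = 5731/13; x' = 819 − 0.2·(3573/13) = 49662/65.
ΔCS = ½(9534/13 + 49662/65)(5565/13 − 3573/13) = 96942672/845; ΔPS = ½(9534/13 + 49662/65)(5731/13 − 5565/13) = 8078556/845.
Government spending = 166 × 49662/65 = 8243892/65.
DWL = ½ × 166 × (49662/65 − 9534/13) = 165336/65; fraction = (165336/65) / (8243892/65) = 166/8277.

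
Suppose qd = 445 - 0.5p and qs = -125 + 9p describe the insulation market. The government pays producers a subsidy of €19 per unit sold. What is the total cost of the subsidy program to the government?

Government cost = €8056

Pre-subsidy: 445 - 0.5p = -125 + 9p gives p* = 60, q* = 415.
With the subsidy, sellers receive ps = pb + 19 for each unit, where pb is the price buyers pay.
Supply in terms of pb becomes qs = -125 + 9(pb + 19) = 46 + 9pb. Setting this equal to demand: 445 - 0.5pb = 46 + 9pb, so pb = 42.
Sellers receive ps = 42 + 19 = 61; q' = 445 − 0.5·42 = 424.
Government outlay = subsidy × quantity = 19 × 424 = 8056.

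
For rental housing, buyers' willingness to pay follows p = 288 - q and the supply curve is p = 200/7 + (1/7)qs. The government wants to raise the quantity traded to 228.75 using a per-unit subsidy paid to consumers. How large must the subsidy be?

At q = 228.75, from the demand curve buyers pay pb = 288 − 1·228.75 = 59.25; from the supply curve sellers need ps = 200/7 + (1/7)·228.75 = 61.25.
The subsidy must fill the gap: s = ps − pb = 61.25 − 59.25 = 2.

Required subsidy s = 2 per unit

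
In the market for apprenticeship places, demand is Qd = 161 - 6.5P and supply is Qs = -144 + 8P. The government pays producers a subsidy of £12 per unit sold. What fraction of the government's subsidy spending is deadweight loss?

Pre-subsidy: 161 - 6.5P = -144 + 8P gives P* = 610/29, Q* = 704/29.
With the subsidy, sellers receive Ps = Pb + 12 for each unit, where Pb is the price buyers pay.
Supply in terms of Pb becomes Qs = -144 + 8(Pb + 12) = -48 + 8Pb. Setting this equal to demand: 161 - 6.5Pb = -48 + 8Pb, so Pb = 418/29.
Sellers receive Ps = 418/29 + 12 = 766/29; Q' = 161 − 6.5·(418/29) = 1952/29.
ΔCS = ½(704/29 + 1952/29)(610/29 − 418/29) = 254976/841; ΔPS = ½(704/29 + 1952/29)(766/29 − 610/29) = 207168/841.
Government spending = 12 × 1952/29 = 23424/29.
DWL = ½ × 12 × (1952/29 − 704/29) = 7488/29; fraction = (7488/29) / (23424/29) = 39/122.

DWL / government spending = 39/122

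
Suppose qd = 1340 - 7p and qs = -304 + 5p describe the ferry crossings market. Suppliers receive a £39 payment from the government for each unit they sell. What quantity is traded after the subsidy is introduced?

q' = 494.75

Pre-subsidy: 1340 - 7p = -304 + 5p gives p* = 137, q* = 381.
With the subsidy, sellers receive ps = pb + 39 for each unit, where pb is the price buyers pay.
Supply in terms of pb becomes qs = -304 + 5(pb + 39) = -109 + 5pb. Setting this equal to demand: 1340 - 7pb = -109 + 5pb, so pb = 120.75.
Sellers receive ps = 120.75 + 39 = 159.75; q' = 1340 − 7·120.75 = 494.75.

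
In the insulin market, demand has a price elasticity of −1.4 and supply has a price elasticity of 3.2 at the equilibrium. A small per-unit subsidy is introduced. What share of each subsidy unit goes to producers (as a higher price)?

Producer share = 7/23

For a small subsidy around the equilibrium, the benefit split depends on the relative slopes, which at a point are proportional to the elasticities.
Buyer share = εs/(εs + |εd|) = 3.2/(3.2 + 1.4) = 16/23; seller share = |εd|/(εs + |εd|) = 7/23.
So producers capture 7/23 of the subsidy.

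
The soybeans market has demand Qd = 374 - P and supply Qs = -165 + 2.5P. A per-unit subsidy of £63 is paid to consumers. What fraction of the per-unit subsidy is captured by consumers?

Pre-subsidy: 374 - P = -165 + 2.5P gives P* = 154, Q* = 220.
With the rebate, buyers effectively pay Pb = Ps − 63, where Ps is the price sellers receive.
Demand in terms of Ps becomes Qd = 374 − 1(Ps − 63) = 437 - Ps. Setting this equal to supply: 437 - Ps = -165 + 2.5Ps, so Ps = 172.
Buyers pay Pb = 172 − 63 = 109; Q' = -165 + 2.5·172 = 265.
Buyers' price falls by P* − Pb = 154 − 109 = 45; sellers' price rises by Ps − P* = 172 − 154 = 18.
So consumers capture 45/63 = 5/7 of each unit of subsidy.

Consumer share = 5/7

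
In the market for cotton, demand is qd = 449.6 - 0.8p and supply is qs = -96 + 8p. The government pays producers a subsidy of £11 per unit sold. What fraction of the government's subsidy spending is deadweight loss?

DWL / government spending = 1/102

Pre-subsidy: 449.6 - 0.8p = -96 + 8p gives p* = 62, q* = 400.
With the subsidy, sellers receive ps = pb + 11 for each unit, where pb is the price buyers pay.
Supply in terms of pb becomes qs = -96 + 8(pb + 11) = -8 + 8pb. Setting this equal to demand: 449.6 - 0.8pb = -8 + 8pb, so pb = 52.
Sellers receive ps = 52 + 11 = 63; q' = 449.6 − 0.8·52 = 408.
ΔCS = ½(400 + 408)(62 − 52) = 4040; ΔPS = ½(400 + 408)(63 − 62) = 404.
Government spending = 11 × 408 = 4488.
DWL = ½ × 11 × (408 − 400) = 44; fraction = 44 / 4488 = 1/102.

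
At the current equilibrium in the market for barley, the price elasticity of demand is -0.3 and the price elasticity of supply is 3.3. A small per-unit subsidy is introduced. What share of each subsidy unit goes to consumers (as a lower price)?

For a small subsidy around the equilibrium, the benefit split depends on the relative slopes, which at a point are proportional to the elasticities.
Buyer share = εs/(εs + |εd|) = 3.3/(3.3 + 0.3) = 11/12; seller share = |εd|/(εs + |εd|) = 1/12.

Consumer share = 11/12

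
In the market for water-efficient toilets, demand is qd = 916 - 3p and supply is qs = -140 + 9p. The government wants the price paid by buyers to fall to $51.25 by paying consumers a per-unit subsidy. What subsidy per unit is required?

At a buyer price of 51.25, quantity demanded is 916 − 3·51.25 = 762.25.
Sellers supply 762.25 only when they receive ps with -140 + 9·ps = 762.25, i.e. ps = 100.25.
s = ps − pb = 100.25 − 51.25 = 49.

Required subsidy s = $49 per unit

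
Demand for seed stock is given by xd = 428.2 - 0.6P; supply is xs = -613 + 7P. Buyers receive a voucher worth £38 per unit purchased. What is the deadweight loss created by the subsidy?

Deadweight loss = £399

Pre-subsidy: 428.2 - 0.6P = -613 + 7P gives P* = 137, x* = 346.
With the rebate, buyers effectively pay Pb = Ps − 38, where Ps is the price sellers receive.
Demand in terms of Ps becomes xd = 428.2 − 0.6(Ps − 38) = 451 - 0.6Ps. Setting this equal to supply: 451 - 0.6Ps = -613 + 7Ps, so Ps = 140.
Buyers pay Pb = 140 − 38 = 102; x' = -613 + 7·140 = 367.
The subsidy expands output by 367 − 346 = 21 past the efficient level; on those units the gap between marginal cost and willingness to pay runs from 0 up to 38.
DWL = ½ × 38 × 21 = 399.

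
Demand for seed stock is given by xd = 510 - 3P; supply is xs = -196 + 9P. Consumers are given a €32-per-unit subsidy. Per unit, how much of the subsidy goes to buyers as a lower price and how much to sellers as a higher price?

Pre-subsidy: 510 - 3P = -196 + 9P gives P* = 353/6, x* = 333.5.
With the rebate, buyers effectively pay Pb = Ps − 32, where Ps is the price sellers receive.
Demand in terms of Ps becomes xd = 510 − 3(Ps − 32) = 606 - 3Ps. Setting this equal to supply: 606 - 3Ps = -196 + 9Ps, so Ps = 401/6.
Buyers pay Pb = 401/6 − 32 = 209/6; x' = -196 + 9·(401/6) = 405.5.
Buyers' price falls by P* − Pb = 353/6 − 209/6 = 24; sellers' price rises by Ps − P* = 401/6 − 353/6 = 8.

Buyers gain €24 per unit; sellers gain €8 per unit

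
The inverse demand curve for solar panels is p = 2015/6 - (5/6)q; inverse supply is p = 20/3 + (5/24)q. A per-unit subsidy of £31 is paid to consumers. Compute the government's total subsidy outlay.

Government cost = £10718.56

Pre-subsidy: 2015/6 - (5/6)q = 20/3 + (5/24)q gives q* = 316 and p* = 72.5.
With the rebate, buyers effectively pay pb = ps − 31, where ps is the price sellers receive.
On the curves, pb = 2015/6 - (5/6)q and ps = 20/3 + (5/24)q; the wedge ps − pb = 31 gives 20/3 + (5/24)q − (2015/6 - (5/6)q) = 31, so q' = 345.76.
Then pb = 2015/6 − (5/6)·345.76 = 47.7 and ps = 20/3 + (5/24)·345.76 = 78.7.
Government outlay = subsidy × quantity = 31 × 345.76 = 10718.56.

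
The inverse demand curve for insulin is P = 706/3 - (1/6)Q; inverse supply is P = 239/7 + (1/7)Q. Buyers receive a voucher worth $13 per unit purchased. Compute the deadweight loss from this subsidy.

Pre-subsidy: 706/3 - (1/6)Q = 239/7 + (1/7)Q gives Q* = 650 and P* = 127.
With the rebate, buyers effectively pay Pb = Ps − 13, where Ps is the price sellers receive.
On the curves, Pb = 706/3 - (1/6)Q and Ps = 239/7 + (1/7)Q; the wedge Ps − Pb = 13 gives 239/7 + (1/7)Q − (706/3 - (1/6)Q) = 13, so Q' = 692.
Then Pb = 706/3 − (1/6)·692 = 120 and Ps = 239/7 + (1/7)·692 = 133.
The subsidy expands output by 692 − 650 = 42 past the efficient level; on those units the gap between marginal cost and willingness to pay runs from 0 up to 13.
DWL = ½ × 13 × 42 = 273.

Deadweight loss = $273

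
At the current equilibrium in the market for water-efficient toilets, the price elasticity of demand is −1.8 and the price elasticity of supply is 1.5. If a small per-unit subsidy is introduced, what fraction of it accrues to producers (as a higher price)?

Producer share = 6/11

For a small subsidy around the equilibrium, the benefit split depends on the relative slopes, which at a point are proportional to the elasticities.
Buyer share = εs/(εs + |εd|) = 1.5/(1.5 + 1.8) = 5/11; seller share = |εd|/(εs + |εd|) = 6/11.
So producers capture 6/11 of the subsidy.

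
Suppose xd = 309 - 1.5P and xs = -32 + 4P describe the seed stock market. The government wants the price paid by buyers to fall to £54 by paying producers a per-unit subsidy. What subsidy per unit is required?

Required subsidy s = £11 per unit

At a buyer price of 54, quantity demanded is 309 − 1.5·54 = 228.
Sellers supply 228 only when they receive Ps with -32 + 4·Ps = 228, i.e. Ps = 65.
s = Ps − Pb = 65 − 54 = 11.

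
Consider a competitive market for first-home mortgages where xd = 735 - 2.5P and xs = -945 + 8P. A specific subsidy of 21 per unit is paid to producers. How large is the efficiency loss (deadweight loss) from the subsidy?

Deadweight loss = 420

Pre-subsidy: 735 - 2.5P = -945 + 8P gives P* = 160, x* = 335.
With the subsidy, sellers receive Ps = Pb + 21 for each unit, where Pb is the price buyers pay.
Supply in terms of Pb becomes xs = -945 + 8(Pb + 21) = -777 + 8Pb. Setting this equal to demand: 735 - 2.5Pb = -777 + 8Pb, so Pb = 144.
Sellers receive Ps = 144 + 21 = 165; x' = 735 − 2.5·144 = 375.
The subsidy expands output by 375 − 335 = 40 past the efficient level; on those units the gap between marginal cost and willingness to pay runs from 0 up to 21.
DWL = ½ × 21 × 40 = 420.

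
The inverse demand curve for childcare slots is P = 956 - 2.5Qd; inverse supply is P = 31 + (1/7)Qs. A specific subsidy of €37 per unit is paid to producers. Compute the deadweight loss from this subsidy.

Pre-subsidy: 956 - 2.5Q = 31 + (1/7)Q gives Q* = 350 and P* = 81.
With the subsidy, sellers receive Ps = Pb + 37 for each unit, where Pb is the price buyers pay.
On the curves, Pb = 956 - 2.5Q and Ps = 31 + (1/7)Q; the wedge Ps − Pb = 37 gives 31 + (1/7)Q − (956 - 2.5Q) = 37, so Q' = 364.
Then Pb = 956 − 2.5·364 = 46 and Ps = 31 + (1/7)·364 = 83.
The subsidy expands output by 364 − 350 = 14 past the efficient level; on those units the gap between marginal cost and willingness to pay runs from 0 up to 37.
DWL = ½ × 37 × 14 = 259.

Deadweight loss = €259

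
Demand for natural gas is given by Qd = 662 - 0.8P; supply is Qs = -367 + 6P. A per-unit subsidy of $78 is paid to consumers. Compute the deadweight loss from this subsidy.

Pre-subsidy: 662 - 0.8P = -367 + 6P gives P* = 5145/34, Q* = 9196/17.
With the rebate, buyers effectively pay Pb = Ps − 78, where Ps is the price sellers receive.
Demand in terms of Ps becomes Qd = 662 − 0.8(Ps − 78) = 724.4 - 0.8Ps. Setting this equal to supply: 724.4 - 0.8Ps = -367 + 6Ps, so Ps = 160.5.
Buyers pay Pb = 160.5 − 78 = 82.5; Q' = -367 + 6·160.5 = 596.
The subsidy expands output by 596 − 9196/17 = 936/17 past the efficient level; on those units the gap between marginal cost and willingness to pay runs from 0 up to 78.
DWL = ½ × 78 × 936/17 = 36504/17.

Deadweight loss = 36504/17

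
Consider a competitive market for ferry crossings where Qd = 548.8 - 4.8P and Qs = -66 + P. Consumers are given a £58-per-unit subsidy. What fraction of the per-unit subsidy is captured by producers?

Producer share = 24/29

Pre-subsidy: 548.8 - 4.8P = -66 + P gives P* = 106, Q* = 40.
With the rebate, buyers effectively pay Pb = Ps − 58, where Ps is the price sellers receive.
Demand in terms of Ps becomes Qd = 548.8 − 4.8(Ps − 58) = 827.2 - 4.8Ps. Setting this equal to supply: 827.2 - 4.8Ps = -66 + Ps, so Ps = 154.
Buyers pay Pb = 154 − 58 = 96; Q' = -66 + 1·154 = 88.
Buyers' price falls by P* − Pb = 106 − 96 = 10; sellers' price rises by Ps − P* = 154 − 106 = 48.
So producers capture 48/58 = 24/29 of each unit of subsidy.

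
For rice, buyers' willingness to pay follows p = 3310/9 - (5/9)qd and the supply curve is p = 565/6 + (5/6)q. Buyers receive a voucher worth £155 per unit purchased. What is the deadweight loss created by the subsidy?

Deadweight loss = £8649

Pre-subsidy: 3310/9 - (5/9)q = 565/6 + (5/6)q gives q* = 197 and p* = 775/3.
With the rebate, buyers effectively pay pb = ps − 155, where ps is the price sellers receive.
On the curves, pb = 3310/9 - (5/9)q and ps = 565/6 + (5/6)q; the wedge ps − pb = 155 gives 565/6 + (5/6)q − (3310/9 - (5/9)q) = 155, so q' = 308.6.
Then pb = 3310/9 − (5/9)·308.6 = 589/3 and ps = 565/6 + (5/6)·308.6 = 1054/3.
The subsidy expands output by 308.6 − 197 = 111.6 past the efficient level; on those units the gap between marginal cost and willingness to pay runs from 0 up to 155.
DWL = ½ × 155 × 111.6 = 8649.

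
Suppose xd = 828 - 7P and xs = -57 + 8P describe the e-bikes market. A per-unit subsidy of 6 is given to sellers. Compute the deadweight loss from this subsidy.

Pre-subsidy: 828 - 7P = -57 + 8P gives P* = 59, x* = 415.
With the subsidy, sellers receive Ps = Pb + 6 for each unit, where Pb is the price buyers pay.
Supply in terms of Pb becomes xs = -57 + 8(Pb + 6) = -9 + 8Pb. Setting this equal to demand: 828 - 7Pb = -9 + 8Pb, so Pb = 55.8.
Sellers receive Ps = 55.8 + 6 = 61.8; x' = 828 − 7·55.8 = 437.4.
The subsidy expands output by 437.4 − 415 = 22.4 past the efficient level; on those units the gap between marginal cost and willingness to pay runs from 0 up to 6.
DWL = ½ × 6 × 22.4 = 67.2.

Deadweight loss = 67.2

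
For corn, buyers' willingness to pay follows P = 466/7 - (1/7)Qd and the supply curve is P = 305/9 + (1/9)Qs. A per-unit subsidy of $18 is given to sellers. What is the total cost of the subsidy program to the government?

Government cost = $3592.125

Pre-subsidy: 466/7 - (1/7)Q = 305/9 + (1/9)Q gives Q* = 128.6875 and P* = 48.1875.
With the subsidy, sellers receive Ps = Pb + 18 for each unit, where Pb is the price buyers pay.
On the curves, Pb = 466/7 - (1/7)Q and Ps = 305/9 + (1/9)Q; the wedge Ps − Pb = 18 gives 305/9 + (1/9)Q − (466/7 - (1/7)Q) = 18, so Q' = 199.5625.
Then Pb = 466/7 − (1/7)·199.5625 = 38.0625 and Ps = 305/9 + (1/9)·199.5625 = 56.0625.
Government outlay = subsidy × quantity = 18 × 199.5625 = 3592.125.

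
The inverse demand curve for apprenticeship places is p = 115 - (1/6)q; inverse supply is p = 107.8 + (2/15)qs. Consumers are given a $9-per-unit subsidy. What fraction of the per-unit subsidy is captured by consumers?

Consumer share = 5/9

Pre-subsidy: 115 - (1/6)q = 107.8 + (2/15)q gives q* = 24 and p* = 111.
With the rebate, buyers effectively pay pb = ps − 9, where ps is the price sellers receive.
On the curves, pb = 115 - (1/6)q and ps = 107.8 + (2/15)q; the wedge ps − pb = 9 gives 107.8 + (2/15)q − (115 - (1/6)q) = 9, so q' = 54.
Then pb = 115 − (1/6)·54 = 106 and ps = 107.8 + (2/15)·54 = 115.
Buyers' price falls by p* − pb = 111 − 106 = 5; sellers' price rises by ps − p* = 115 − 111 = 4.
So consumers capture 5/9 = 5/9 of each unit of subsidy.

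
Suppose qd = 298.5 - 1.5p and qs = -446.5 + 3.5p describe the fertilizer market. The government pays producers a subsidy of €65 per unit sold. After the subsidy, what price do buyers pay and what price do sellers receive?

Pre-subsidy: 298.5 - 1.5p = -446.5 + 3.5p gives p* = 149, q* = 75.
With the subsidy, sellers receive ps = pb + 65 for each unit, where pb is the price buyers pay.
Supply in terms of pb becomes qs = -446.5 + 3.5(pb + 65) = -219 + 3.5pb. Setting this equal to demand: 298.5 - 1.5pb = -219 + 3.5pb, so pb = 103.5.
Sellers receive ps = 103.5 + 65 = 168.5; q' = 298.5 − 1.5·103.5 = 143.25.

Buyers pay €103.5; sellers receive €168.5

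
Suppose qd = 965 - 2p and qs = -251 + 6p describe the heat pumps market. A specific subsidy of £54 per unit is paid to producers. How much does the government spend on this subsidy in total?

Pre-subsidy: 965 - 2p = -251 + 6p gives p* = 152, q* = 661.
With the subsidy, sellers receive ps = pb + 54 for each unit, where pb is the price buyers pay.
Supply in terms of pb becomes qs = -251 + 6(pb + 54) = 73 + 6pb. Setting this equal to demand: 965 - 2pb = 73 + 6pb, so pb = 111.5.
Sellers receive ps = 111.5 + 54 = 165.5; q' = 965 − 2·111.5 = 742.
Government outlay = subsidy × quantity = 54 × 742 = 40068.

Government cost = £40068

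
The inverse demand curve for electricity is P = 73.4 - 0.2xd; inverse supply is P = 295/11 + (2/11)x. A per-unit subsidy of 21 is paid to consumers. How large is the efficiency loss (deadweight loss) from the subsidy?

Pre-subsidy: 73.4 - 0.2x = 295/11 + (2/11)x gives x* = 122 and P* = 49.
With the rebate, buyers effectively pay Pb = Ps − 21, where Ps is the price sellers receive.
On the curves, Pb = 73.4 - 0.2x and Ps = 295/11 + (2/11)x; the wedge Ps − Pb = 21 gives 295/11 + (2/11)x − (73.4 - 0.2x) = 21, so x' = 177.
Then Pb = 73.4 − 0.2·177 = 38 and Ps = 295/11 + (2/11)·177 = 59.
The subsidy expands output by 177 − 122 = 55 past the efficient level; on those units the gap between marginal cost and willingness to pay runs from 0 up to 21.
DWL = ½ × 21 × 55 = 577.5.

Deadweight loss = 577.5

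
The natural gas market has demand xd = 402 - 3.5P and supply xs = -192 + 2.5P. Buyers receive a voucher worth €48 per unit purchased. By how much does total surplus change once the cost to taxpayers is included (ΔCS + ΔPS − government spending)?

Net change in total surplus = -€1680

Pre-subsidy: 402 - 3.5P = -192 + 2.5P gives P* = 99, x* = 55.5.
With the rebate, buyers effectively pay Pb = Ps − 48, where Ps is the price sellers receive.
Demand in terms of Ps becomes xd = 402 − 3.5(Ps − 48) = 570 - 3.5Ps. Setting this equal to supply: 570 - 3.5Ps = -192 + 2.5Ps, so Ps = 127.
Buyers pay Pb = 127 − 48 = 79; x' = -192 + 2.5·127 = 125.5.
ΔCS = ½(55.5 + 125.5)(99 − 79) = 1810; ΔPS = ½(55.5 + 125.5)(127 − 99) = 2534.
Government spending = 48 × 125.5 = 6024.
Net change = 1810 + 2534 − 6024 = -1680. The loss equals the DWL triangle ½·48·70.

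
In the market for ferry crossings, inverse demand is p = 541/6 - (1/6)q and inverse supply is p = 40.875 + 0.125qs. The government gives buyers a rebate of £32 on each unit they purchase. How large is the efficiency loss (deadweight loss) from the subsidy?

Deadweight loss = 12288/7

Pre-subsidy: 541/6 - (1/6)q = 40.875 + 0.125q gives q* = 169 and p* = 62.
With the rebate, buyers effectively pay pb = ps − 32, where ps is the price sellers receive.
On the curves, pb = 541/6 - (1/6)q and ps = 40.875 + 0.125q; the wedge ps − pb = 32 gives 40.875 + 0.125q − (541/6 - (1/6)q) = 32, so q' = 1951/7.
Then pb = 541/6 − (1/6)·(1951/7) = 306/7 and ps = 40.875 + 0.125·(1951/7) = 530/7.
The subsidy expands output by 1951/7 − 169 = 768/7 past the efficient level; on those units the gap between marginal cost and willingness to pay runs from 0 up to 32.
DWL = ½ × 32 × 768/7 = 12288/7.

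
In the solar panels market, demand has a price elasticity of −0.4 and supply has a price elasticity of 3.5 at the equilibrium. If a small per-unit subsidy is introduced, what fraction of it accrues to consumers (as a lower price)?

Consumer share = 35/39

For a small subsidy around the equilibrium, the benefit split depends on the relative slopes, which at a point are proportional to the elasticities.
Buyer share = εs/(εs + |εd|) = 3.5/(3.5 + 0.4) = 35/39; seller share = |εd|/(εs + |εd|) = 4/39.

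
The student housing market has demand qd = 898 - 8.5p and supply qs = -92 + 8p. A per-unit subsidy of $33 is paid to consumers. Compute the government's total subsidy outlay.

Pre-subsidy: 898 - 8.5p = -92 + 8p gives p* = 60, q* = 388.
With the rebate, buyers effectively pay pb = ps − 33, where ps is the price sellers receive.
Demand in terms of ps becomes qd = 898 − 8.5(ps − 33) = 1178.5 - 8.5ps. Setting this equal to supply: 1178.5 - 8.5ps = -92 + 8ps, so ps = 77.
Buyers pay pb = 77 − 33 = 44; q' = -92 + 8·77 = 524.
Government outlay = subsidy × quantity = 33 × 524 = 17292.

Government cost = $17292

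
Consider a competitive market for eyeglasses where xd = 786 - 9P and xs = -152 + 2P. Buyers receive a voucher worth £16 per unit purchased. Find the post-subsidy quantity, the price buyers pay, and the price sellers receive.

x' = 492/11; buyers pay 906/11; sellers receive 1082/11

Pre-subsidy: 786 - 9P = -152 + 2P gives P* = 938/11, x* = 204/11.
With the rebate, buyers effectively pay Pb = Ps − 16, where Ps is the price sellers receive.
Demand in terms of Ps becomes xd = 786 − 9(Ps − 16) = 930 - 9Ps. Setting this equal to supply: 930 - 9Ps = -152 + 2Ps, so Ps = 1082/11.
Buyers pay Pb = 1082/11 − 16 = 906/11; x' = -152 + 2·(1082/11) = 492/11.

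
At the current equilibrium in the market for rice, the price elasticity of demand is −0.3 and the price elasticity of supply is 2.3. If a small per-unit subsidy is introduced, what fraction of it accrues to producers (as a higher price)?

For a small subsidy around the equilibrium, the benefit split depends on the relative slopes, which at a point are proportional to the elasticities.
Buyer share = εs/(εs + |εd|) = 2.3/(2.3 + 0.3) = 23/26; seller share = |εd|/(εs + |εd|) = 3/26.
So producers capture 3/26 of the subsidy.

Producer share = 3/26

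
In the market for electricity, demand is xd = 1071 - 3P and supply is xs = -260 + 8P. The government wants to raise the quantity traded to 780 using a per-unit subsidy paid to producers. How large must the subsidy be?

At x = 780, invert demand for the buyer price: Pb = (1071 − 780)/3 = 97; invert supply for the seller price: Ps = (780 − (-260))/8 = 130.
The subsidy must fill the gap: s = Ps − Pb = 130 − 97 = 33.

Required subsidy s = 33 per unit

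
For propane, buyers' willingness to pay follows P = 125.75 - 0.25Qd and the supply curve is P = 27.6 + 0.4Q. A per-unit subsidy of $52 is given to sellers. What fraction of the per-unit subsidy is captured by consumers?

Pre-subsidy: 125.75 - 0.25Q = 27.6 + 0.4Q gives Q* = 151 and P* = 88.
With the subsidy, sellers receive Ps = Pb + 52 for each unit, where Pb is the price buyers pay.
On the curves, Pb = 125.75 - 0.25Q and Ps = 27.6 + 0.4Q; the wedge Ps − Pb = 52 gives 27.6 + 0.4Q − (125.75 - 0.25Q) = 52, so Q' = 231.
Then Pb = 125.75 − 0.25·231 = 68 and Ps = 27.6 + 0.4·231 = 120.
Buyers' price falls by P* − Pb = 88 − 68 = 20; sellers' price rises by Ps − P* = 120 − 88 = 32.
So consumers capture 20/52 = 5/13 of each unit of subsidy.

Consumer share = 5/13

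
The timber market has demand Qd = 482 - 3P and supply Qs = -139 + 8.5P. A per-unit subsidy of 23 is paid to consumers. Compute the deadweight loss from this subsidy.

Pre-subsidy: 482 - 3P = -139 + 8.5P gives P* = 54, Q* = 320.
With the rebate, buyers effectively pay Pb = Ps − 23, where Ps is the price sellers receive.
Demand in terms of Ps becomes Qd = 482 − 3(Ps − 23) = 551 - 3Ps. Setting this equal to supply: 551 - 3Ps = -139 + 8.5Ps, so Ps = 60.
Buyers pay Pb = 60 − 23 = 37; Q' = -139 + 8.5·60 = 371.
The subsidy expands output by 371 − 320 = 51 past the efficient level; on those units the gap between marginal cost and willingness to pay runs from 0 up to 23.
DWL = ½ × 23 × 51 = 586.5.

Deadweight loss = 586.5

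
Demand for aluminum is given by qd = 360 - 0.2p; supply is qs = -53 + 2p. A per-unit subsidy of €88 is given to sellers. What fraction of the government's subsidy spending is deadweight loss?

Pre-subsidy: 360 - 0.2p = -53 + 2p gives p* = 2065/11, q* = 3547/11.
With the subsidy, sellers receive ps = pb + 88 for each unit, where pb is the price buyers pay.
Supply in terms of pb becomes qs = -53 + 2(pb + 88) = 123 + 2pb. Setting this equal to demand: 360 - 0.2pb = 123 + 2pb, so pb = 1185/11.
Sellers receive ps = 1185/11 + 88 = 2153/11; q' = 360 − 0.2·(1185/11) = 3723/11.
ΔCS = ½(3547/11 + 3723/11)(2065/11 − 1185/11) = 290800/11; ΔPS = ½(3547/11 + 3723/11)(2153/11 − 2065/11) = 29080/11.
Government spending = 88 × 3723/11 = 29784.
DWL = ½ × 88 × (3723/11 − 3547/11) = 704; fraction = 704 / 29784 = 88/3723.

DWL / government spending = 88/3723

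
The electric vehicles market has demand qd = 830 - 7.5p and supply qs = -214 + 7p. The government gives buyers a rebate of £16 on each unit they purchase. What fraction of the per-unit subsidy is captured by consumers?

Consumer share = 14/29

Pre-subsidy: 830 - 7.5p = -214 + 7p gives p* = 72, q* = 290.
With the rebate, buyers effectively pay pb = ps − 16, where ps is the price sellers receive.
Demand in terms of ps becomes qd = 830 − 7.5(ps − 16) = 950 - 7.5ps. Setting this equal to supply: 950 - 7.5ps = -214 + 7ps, so ps = 2328/29.
Buyers pay pb = 2328/29 − 16 = 1864/29; q' = -214 + 7·(2328/29) = 10090/29.
Buyers' price falls by p* − pb = 72 − 1864/29 = 224/29; sellers' price rises by ps − p* = 2328/29 − 72 = 240/29.
So consumers capture (224/29)/16 = 14/29 of each unit of subsidy.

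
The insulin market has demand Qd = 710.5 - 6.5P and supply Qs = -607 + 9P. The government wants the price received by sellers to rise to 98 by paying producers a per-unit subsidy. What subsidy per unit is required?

Required subsidy s = 31 per unit

At a seller price of 98, quantity supplied is -607 + 9·98 = 275.
Buyers absorb 275 only when they pay Pb with 710.5 − 6.5·Pb = 275, i.e. Pb = 67.
s = Ps − Pb = 98 − 67 = 31.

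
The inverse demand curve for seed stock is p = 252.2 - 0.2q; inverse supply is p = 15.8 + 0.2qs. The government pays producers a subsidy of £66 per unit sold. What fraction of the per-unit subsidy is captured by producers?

Pre-subsidy: 252.2 - 0.2q = 15.8 + 0.2q gives q* = 591 and p* = 134.
With the subsidy, sellers receive ps = pb + 66 for each unit, where pb is the price buyers pay.
On the curves, pb = 252.2 - 0.2q and ps = 15.8 + 0.2q; the wedge ps − pb = 66 gives 15.8 + 0.2q − (252.2 - 0.2q) = 66, so q' = 756.
Then pb = 252.2 − 0.2·756 = 101 and ps = 15.8 + 0.2·756 = 167.
Buyers' price falls by p* − pb = 134 − 101 = 33; sellers' price rises by ps − p* = 167 − 134 = 33.
So producers capture 33/66 = 0.5 of each unit of subsidy.

Producer share = 0.5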